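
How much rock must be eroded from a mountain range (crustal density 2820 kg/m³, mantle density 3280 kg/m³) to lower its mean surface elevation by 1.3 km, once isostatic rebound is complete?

9.27 km

Net drop Δ = e − u = e − e ρ_c/ρ_m = e (ρ_m − ρ_c)/ρ_m.
e = Δ ρ_m/(ρ_m − ρ_c) = 1.3 km × 3280/460 = 9.27 km.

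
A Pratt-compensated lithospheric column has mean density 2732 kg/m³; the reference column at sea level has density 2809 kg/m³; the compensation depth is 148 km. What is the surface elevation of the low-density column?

4.17 km

ρ_ref D = ρ (D + h) → h = D (ρ_ref − ρ)/ρ.
h = 148 km × (2809 − 2732)/2732 = 4.17 km.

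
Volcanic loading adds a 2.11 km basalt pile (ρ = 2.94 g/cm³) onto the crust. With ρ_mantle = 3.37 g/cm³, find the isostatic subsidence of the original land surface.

1.84 km

Subaerial loading: s = t ρ_load / ρ_m.
s = 2.11 km × 2.94/3.37 = 1.84 km.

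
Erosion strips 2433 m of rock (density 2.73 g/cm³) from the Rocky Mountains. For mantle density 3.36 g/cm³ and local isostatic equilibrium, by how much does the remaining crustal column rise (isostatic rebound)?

1980 m

Unloading: uplift u = e ρ_c/ρ_m = 2433 m × 2.73/3.36 = 1980 m.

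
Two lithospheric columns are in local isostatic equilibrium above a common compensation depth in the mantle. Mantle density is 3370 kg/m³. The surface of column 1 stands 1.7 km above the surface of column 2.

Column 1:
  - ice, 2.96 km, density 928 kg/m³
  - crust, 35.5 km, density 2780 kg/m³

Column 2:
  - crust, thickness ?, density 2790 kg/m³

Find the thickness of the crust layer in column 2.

38.7 km

Take the compensation level at the base of the deeper column (depth z_c below the surface of column 1) and equate Σ ρ_i t_i down to z_c; mantle fills any gap and the z_c terms cancel.
Column 1: 2.96×928 + 35.5×2780 + (z_c − 38.46)×3370
Column 2: 1.7×0 + x×2790 + (z_c − 1.7 − 0 − x)×3370
The z_c×3370 term appears on both sides and cancels. Collect the known terms of each column as K = Σ(ρt)_known − 3370 × (depth of known layers): K_1 = 101436.88 − 3370×38.46 = −28173.32; K_2 = 0 − 3370×(1.7 + 0) = −5729.
Balance: K_1 = K_2 − x×(3370 − 2790), so x = (K_2 − K_1)/(3370 − 2790) = 22444.3/580 = 38.7 km.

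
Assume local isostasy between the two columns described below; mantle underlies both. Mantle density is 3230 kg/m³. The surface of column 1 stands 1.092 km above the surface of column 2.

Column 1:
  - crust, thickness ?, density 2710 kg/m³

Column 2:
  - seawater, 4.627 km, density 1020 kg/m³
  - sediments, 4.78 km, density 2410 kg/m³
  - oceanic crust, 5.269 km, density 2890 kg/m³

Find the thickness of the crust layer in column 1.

37.4 km

Take the compensation level at the base of the deeper column (depth z_c below the surface of column 1) and equate Σ ρ_i t_i down to z_c; mantle fills any gap and the z_c terms cancel.
Column 1: x×2710 + (z_c − 0 − x)×3230
Column 2: 1.092×0 + 4.627×1020 + 4.78×2410 + 5.269×2890 + (z_c − 1.092 − 14.676)×3230
The z_c×3230 term appears on both sides and cancels. Collect the known terms of each column as K = Σ(ρt)_known − 3230 × (depth of known layers): K_1 = 0 − 3230×0 = 0; K_2 = 31466.75 − 3230×(1.092 + 14.676) = −19463.89.
Balance: K_1 − x×(3230 − 2710) = K_2, so x = (K_1 − K_2)/(3230 − 2710) = 19463.9/520 = 37.4 km.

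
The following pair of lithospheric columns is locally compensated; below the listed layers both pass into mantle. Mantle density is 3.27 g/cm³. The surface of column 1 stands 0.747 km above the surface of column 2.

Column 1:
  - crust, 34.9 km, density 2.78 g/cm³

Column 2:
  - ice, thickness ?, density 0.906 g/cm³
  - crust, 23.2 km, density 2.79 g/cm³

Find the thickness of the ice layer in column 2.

Take the compensation level at the base of the deeper column (depth z_c below the surface of column 1) and equate Σ ρ_i t_i down to z_c; mantle fills any gap and the z_c terms cancel.
Column 1: 34.9×2.78 + (z_c − 34.9)×3.27
Column 2: 0.747×0 + x×0.906 + 23.2×2.79 + (z_c − 0.747 − 23.2 − x)×3.27
The z_c×3.27 term appears on both sides and cancels. Collect the known terms of each column as K = Σ(ρt)_known − 3.27 × (depth of known layers): K_1 = 97.022 − 3.27×34.9 = −17.101; K_2 = 64.728 − 3.27×(0.747 + 23.2) = −13.57869.
Balance: K_1 = K_2 − x×(3.27 − 0.906), so x = (K_2 − K_1)/(3.27 − 0.906) = 3.52231/2.364 = 1.49 km.

1.49 km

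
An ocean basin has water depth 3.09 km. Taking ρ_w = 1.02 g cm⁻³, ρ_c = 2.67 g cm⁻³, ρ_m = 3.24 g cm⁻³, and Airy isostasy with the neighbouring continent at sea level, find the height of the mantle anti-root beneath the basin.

8.94 km

In Airy isostatic equilibrium: replacing crust with seawater at the top is compensated by replacing crust with mantle at the base: d (ρ_c − ρ_w) = a (ρ_m − ρ_c).
a = d (ρ_c − ρ_w)/(ρ_m − ρ_c) = 3.09 km × 1.65/0.57 = 8.94 km.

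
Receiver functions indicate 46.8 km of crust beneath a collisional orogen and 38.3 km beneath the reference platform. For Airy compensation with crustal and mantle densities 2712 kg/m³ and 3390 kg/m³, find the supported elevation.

1.7 km

Excess crust Δ = 46.8 km − 38.3 km = 8.5 km, split between elevation h and root r with h + r = Δ.
Airy balance ρ_c h = (ρ_m − ρ_c) r gives r = h ρ_c/(ρ_m − ρ_c), so h (1 + ρ_c/(ρ_m − ρ_c)) = Δ, i.e. h = Δ (ρ_m − ρ_c)/ρ_m.
h = 8.5 km × 678/3390 = 1.7 km.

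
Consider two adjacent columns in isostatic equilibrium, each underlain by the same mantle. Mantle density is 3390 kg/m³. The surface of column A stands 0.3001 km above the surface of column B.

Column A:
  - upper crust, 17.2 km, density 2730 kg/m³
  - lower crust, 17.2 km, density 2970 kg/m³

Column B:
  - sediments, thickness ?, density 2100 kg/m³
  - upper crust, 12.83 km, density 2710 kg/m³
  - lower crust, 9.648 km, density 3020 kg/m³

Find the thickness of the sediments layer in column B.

4.08 km

Take the compensation level at the base of the deeper column (depth z_c below the surface of column A) and equate Σ ρ_i t_i down to z_c; mantle fills any gap and the z_c terms cancel.
Column A: 17.2×2730 + 17.2×2970 + (z_c − 34.4)×3390
Column B: 0.3001×0 + x×2100 + 12.83×2710 + 9.648×3020 + (z_c − 0.3001 − 22.478 − x)×3390
The z_c×3390 term appears on both sides and cancels. Collect the known terms of each column as K = Σ(ρt)_known − 3390 × (depth of known layers): K_A = 98040 − 3390×34.4 = −18576; K_B = 63906.26 − 3390×(0.3001 + 22.478) = −13311.499.
Balance: K_A = K_B − x×(3390 − 2100), so x = (K_B − K_A)/(3390 − 2100) = 5264.5/1290 = 4.08 km.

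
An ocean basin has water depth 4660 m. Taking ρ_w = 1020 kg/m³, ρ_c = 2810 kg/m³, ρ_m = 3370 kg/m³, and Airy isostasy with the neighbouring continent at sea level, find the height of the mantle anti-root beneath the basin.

By Archimedes' principle applied to the lithosphere: replacing crust with seawater at the top is compensated by replacing crust with mantle at the base: d (ρ_c − ρ_w) = a (ρ_m − ρ_c).
a = d (ρ_c − ρ_w)/(ρ_m − ρ_c) = 4660 m × 1790/560 = 14900 m.

14900 m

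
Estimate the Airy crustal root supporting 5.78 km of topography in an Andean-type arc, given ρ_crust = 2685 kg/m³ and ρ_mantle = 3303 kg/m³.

By Archimedes' principle applied to the lithosphere: the weight of the topography is balanced by the buoyancy of the root, ρ_c h = (ρ_m − ρ_c) r.
r = h · ρ_c / (ρ_m − ρ_c) = 5.78 km × 2685 / (3303 − 2685) = 25.1 km.

25.1 km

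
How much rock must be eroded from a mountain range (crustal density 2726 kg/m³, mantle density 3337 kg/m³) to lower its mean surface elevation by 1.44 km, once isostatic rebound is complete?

Net drop Δ = e − u = e − e ρ_c/ρ_m = e (ρ_m − ρ_c)/ρ_m.
e = Δ ρ_m/(ρ_m − ρ_c) = 1.44 km × 3337/611 = 7.86 km.

7.86 km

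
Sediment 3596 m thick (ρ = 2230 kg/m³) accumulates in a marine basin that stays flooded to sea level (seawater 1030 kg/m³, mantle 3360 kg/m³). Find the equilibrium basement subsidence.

1850 m

Submarine loading: the sediment displaces seawater, and the subsidence is in turn flooded, so s (ρ_m − ρ_w) = t (ρ_sed − ρ_w).
s = 3596 m × (2230 − 1030) / (3360 − 1030) = 1850 m.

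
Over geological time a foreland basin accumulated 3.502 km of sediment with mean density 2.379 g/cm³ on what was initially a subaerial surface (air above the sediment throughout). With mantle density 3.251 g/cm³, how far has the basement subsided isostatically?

Subaerial load: s = t ρ_sed / ρ_m = 3.502 km × 2.379/3.251 = 2.56 km.

2.56 km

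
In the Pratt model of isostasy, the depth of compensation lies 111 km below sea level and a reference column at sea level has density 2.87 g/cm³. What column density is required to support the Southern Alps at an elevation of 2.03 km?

Pratt balance: ρ_ref D = ρ (D + h).
ρ = ρ_ref D/(D + h) = 2.87 × 111 km/(111 km + 2.03 km) = 2.82 g/cm³.

2.82 g/cm³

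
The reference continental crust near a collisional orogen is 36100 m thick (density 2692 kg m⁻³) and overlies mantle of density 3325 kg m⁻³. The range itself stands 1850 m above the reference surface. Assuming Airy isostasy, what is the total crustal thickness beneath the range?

Root depth r = h ρ_c / (ρ_m − ρ_c) = 1850 m × 2692 / 633 = 7868 m.
Total thickness = T + h + r = 36100 m + 1850 m + 7868 m = 45800 m.

45800 m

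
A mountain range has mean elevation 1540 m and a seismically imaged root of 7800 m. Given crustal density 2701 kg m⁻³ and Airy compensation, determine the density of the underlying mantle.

3230 kg m⁻³

Airy balance: ρ_c h = (ρ_m − ρ_c) r → ρ_m = ρ_c (1 + h/r).
ρ_m = 2701 × (1 + 1540 m/7800 m) = 3230 kg m⁻³.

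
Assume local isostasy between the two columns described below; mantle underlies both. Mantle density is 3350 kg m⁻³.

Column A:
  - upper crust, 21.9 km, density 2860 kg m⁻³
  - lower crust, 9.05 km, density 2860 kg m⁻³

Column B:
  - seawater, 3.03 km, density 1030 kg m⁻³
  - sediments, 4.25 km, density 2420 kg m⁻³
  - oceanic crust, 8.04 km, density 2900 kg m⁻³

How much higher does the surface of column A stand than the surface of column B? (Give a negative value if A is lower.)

0.169 km

For any compensation level in the mantle, the mantle terms cancel and isostasy reduces to e = (Σt_A − Σt_B) − (Σ(ρt)_A − Σ(ρt)_B) / ρ_m.
Σt_A = 30.95 km; Σt_B = 15.32 km; Σ(ρt)_A = 88517; Σ(ρt)_B = 36721.9 (in km·kg m⁻³).
e = (30.95 − 15.32) − (88517 − 36721.9) / 3350 = 0.169 km.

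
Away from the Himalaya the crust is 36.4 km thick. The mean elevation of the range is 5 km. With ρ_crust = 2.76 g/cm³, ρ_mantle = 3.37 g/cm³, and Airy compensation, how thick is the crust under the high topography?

64 km

Root depth r = h ρ_c / (ρ_m − ρ_c) = 5 km × 2.76 / 0.61 = 22.62 km.
Total thickness = T + h + r = 36.4 km + 5 km + 22.62 km = 64 km.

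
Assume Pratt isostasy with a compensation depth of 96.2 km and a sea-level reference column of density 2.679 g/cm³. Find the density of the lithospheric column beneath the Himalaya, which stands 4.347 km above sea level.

2.56 g/cm³

Pratt balance: ρ_ref D = ρ (D + h).
ρ = ρ_ref D/(D + h) = 2.679 × 96.2 km/(96.2 km + 4.347 km) = 2.56 g/cm³.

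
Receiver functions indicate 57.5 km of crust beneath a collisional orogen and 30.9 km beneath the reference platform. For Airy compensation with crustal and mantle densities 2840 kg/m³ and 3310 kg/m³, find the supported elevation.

Excess crust Δ = 57.5 km − 30.9 km = 26.6 km, split between elevation h and root r with h + r = Δ.
Airy balance ρ_c h = (ρ_m − ρ_c) r gives r = h ρ_c/(ρ_m − ρ_c), so h (1 + ρ_c/(ρ_m − ρ_c)) = Δ, i.e. h = Δ (ρ_m − ρ_c)/ρ_m.
h = 26.6 km × 470/3310 = 3.78 km.

3.78 km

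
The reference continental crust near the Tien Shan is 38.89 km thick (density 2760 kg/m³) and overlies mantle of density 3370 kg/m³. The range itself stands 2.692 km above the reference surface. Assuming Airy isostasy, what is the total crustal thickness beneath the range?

Root depth r = h ρ_c / (ρ_m − ρ_c) = 2.692 km × 2760 / 610 = 12.18 km.
Total thickness = T + h + r = 38.89 km + 2.692 km + 12.18 km = 53.8 km.

53.8 km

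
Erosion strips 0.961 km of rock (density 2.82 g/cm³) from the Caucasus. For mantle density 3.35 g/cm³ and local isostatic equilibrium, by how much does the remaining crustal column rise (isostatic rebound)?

0.809 km

Unloading: uplift u = e ρ_c/ρ_m = 0.961 km × 2.82/3.35 = 0.809 km.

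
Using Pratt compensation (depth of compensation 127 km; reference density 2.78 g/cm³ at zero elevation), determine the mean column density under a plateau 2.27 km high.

Pratt balance: ρ_ref D = ρ (D + h).
ρ = ρ_ref D/(D + h) = 2.78 × 127 km/(127 km + 2.27 km) = 2.73 g/cm³.

2.73 g/cm³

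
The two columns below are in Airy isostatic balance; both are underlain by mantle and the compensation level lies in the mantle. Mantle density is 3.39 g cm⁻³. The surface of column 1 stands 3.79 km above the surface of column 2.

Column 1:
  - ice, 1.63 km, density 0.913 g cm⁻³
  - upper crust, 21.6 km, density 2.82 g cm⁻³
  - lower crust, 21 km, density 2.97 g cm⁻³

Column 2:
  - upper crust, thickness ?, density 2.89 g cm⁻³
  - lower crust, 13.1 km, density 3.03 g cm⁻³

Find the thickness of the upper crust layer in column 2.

15.2 km

Take the compensation level at the base of the deeper column (depth z_c below the surface of column 1) and equate Σ ρ_i t_i down to z_c; mantle fills any gap and the z_c terms cancel.
Column 1: 1.63×0.913 + 21.6×2.82 + 21×2.97 + (z_c − 44.23)×3.39
Column 2: 3.79×0 + x×2.89 + 13.1×3.03 + (z_c − 3.79 − 13.1 − x)×3.39
The z_c×3.39 term appears on both sides and cancels. Collect the known terms of each column as K = Σ(ρt)_known − 3.39 × (depth of known layers): K_1 = 124.77019 − 3.39×44.23 = −25.16951; K_2 = 39.693 − 3.39×(3.79 + 13.1) = −17.5641.
Balance: K_1 = K_2 − x×(3.39 − 2.89), so x = (K_2 − K_1)/(3.39 − 2.89) = 7.60541/0.5 = 15.2 km.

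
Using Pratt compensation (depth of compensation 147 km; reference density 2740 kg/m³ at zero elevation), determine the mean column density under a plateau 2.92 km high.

Pratt balance: ρ_ref D = ρ (D + h).
ρ = ρ_ref D/(D + h) = 2740 × 147 km/(147 km + 2.92 km) = 2690 kg/m³.

2690 kg/m³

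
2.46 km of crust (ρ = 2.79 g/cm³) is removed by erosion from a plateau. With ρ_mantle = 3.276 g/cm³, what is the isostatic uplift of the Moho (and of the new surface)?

Unloading: uplift u = e ρ_c/ρ_m = 2.46 km × 2.79/3.276 = 2.1 km.

2.1 km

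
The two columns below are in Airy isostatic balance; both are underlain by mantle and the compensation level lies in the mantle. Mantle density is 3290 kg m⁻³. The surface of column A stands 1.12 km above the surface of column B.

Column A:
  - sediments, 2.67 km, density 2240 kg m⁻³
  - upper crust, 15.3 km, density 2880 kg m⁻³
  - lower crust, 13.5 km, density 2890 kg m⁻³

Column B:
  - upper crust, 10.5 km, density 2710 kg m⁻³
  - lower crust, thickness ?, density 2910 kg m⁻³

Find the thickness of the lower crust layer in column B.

12.4 km

Take the compensation level at the base of the deeper column (depth z_c below the surface of column A) and equate Σ ρ_i t_i down to z_c; mantle fills any gap and the z_c terms cancel.
Column A: 2.67×2240 + 15.3×2880 + 13.5×2890 + (z_c − 31.47)×3290
Column B: 1.12×0 + 10.5×2710 + x×2910 + (z_c − 1.12 − 10.5 − x)×3290
The z_c×3290 term appears on both sides and cancels. Collect the known terms of each column as K = Σ(ρt)_known − 3290 × (depth of known layers): K_A = 89059.8 − 3290×31.47 = −14476.5; K_B = 28455 − 3290×(1.12 + 10.5) = −9774.8.
Balance: K_A = K_B − x×(3290 − 2910), so x = (K_B − K_A)/(3290 − 2910) = 4701.7/380 = 12.4 km.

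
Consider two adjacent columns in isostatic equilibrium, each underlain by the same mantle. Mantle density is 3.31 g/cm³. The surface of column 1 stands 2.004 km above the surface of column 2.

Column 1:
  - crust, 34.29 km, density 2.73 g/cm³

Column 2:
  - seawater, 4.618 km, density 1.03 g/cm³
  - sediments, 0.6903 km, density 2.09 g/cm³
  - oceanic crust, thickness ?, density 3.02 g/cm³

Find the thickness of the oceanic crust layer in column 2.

6.5 km

Take the compensation level at the base of the deeper column (depth z_c below the surface of column 1) and equate Σ ρ_i t_i down to z_c; mantle fills any gap and the z_c terms cancel.
Column 1: 34.29×2.73 + (z_c − 34.29)×3.31
Column 2: 2.004×0 + 4.618×1.03 + 0.6903×2.09 + x×3.02 + (z_c − 2.004 − 5.3083 − x)×3.31
The z_c×3.31 term appears on both sides and cancels. Collect the known terms of each column as K = Σ(ρt)_known − 3.31 × (depth of known layers): K_1 = 93.6117 − 3.31×34.29 = −19.8882; K_2 = 6.199267 − 3.31×(2.004 + 5.3083) = −18.004446.
Balance: K_1 = K_2 − x×(3.31 − 3.02), so x = (K_2 − K_1)/(3.31 − 3.02) = 1.88375/0.29 = 6.5 km.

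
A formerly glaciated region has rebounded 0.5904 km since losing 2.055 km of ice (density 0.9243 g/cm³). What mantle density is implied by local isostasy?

3.22 g/cm³

ρ_m = ρ_ice t / u = 0.9243 × 2.055 km/0.5904 km = 3.22 g/cm³.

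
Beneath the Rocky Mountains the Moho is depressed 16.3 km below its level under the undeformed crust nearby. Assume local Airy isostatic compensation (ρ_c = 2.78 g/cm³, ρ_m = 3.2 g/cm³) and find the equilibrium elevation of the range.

By Archimedes' principle applied to the lithosphere: ρ_c h = (ρ_m − ρ_c) r.
h = r (ρ_m − ρ_c) / ρ_c = 16.3 km × (3.2 − 2.78) / 2.78 = 2.46 km.

2.46 km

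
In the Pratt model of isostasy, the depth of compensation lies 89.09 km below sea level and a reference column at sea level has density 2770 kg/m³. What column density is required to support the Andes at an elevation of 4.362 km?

2640 kg/m³

Pratt balance: ρ_ref D = ρ (D + h).
ρ = ρ_ref D/(D + h) = 2770 × 89.09 km/(89.09 km + 4.362 km) = 2640 kg/m³.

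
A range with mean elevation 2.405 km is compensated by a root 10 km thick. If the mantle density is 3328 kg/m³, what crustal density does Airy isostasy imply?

2680 kg/m³

ρ_c h = (ρ_m − ρ_c) r → ρ_c (h + r) = ρ_m r → ρ_c = ρ_m r / (h + r).
ρ_c = 3328 × 10 km / (2.405 km + 10 km) = 2680 kg/m³.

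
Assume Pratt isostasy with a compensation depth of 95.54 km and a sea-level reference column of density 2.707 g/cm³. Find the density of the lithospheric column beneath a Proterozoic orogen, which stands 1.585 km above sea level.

Pratt balance: ρ_ref D = ρ (D + h).
ρ = ρ_ref D/(D + h) = 2.707 × 95.54 km/(95.54 km + 1.585 km) = 2.66 g/cm³.

2.66 g/cm³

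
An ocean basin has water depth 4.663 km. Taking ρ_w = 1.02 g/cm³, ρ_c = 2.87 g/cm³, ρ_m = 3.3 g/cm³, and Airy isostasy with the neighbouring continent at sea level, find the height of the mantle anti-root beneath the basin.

20.1 km

Equating mass per unit area of the two columns: replacing crust with seawater at the top is compensated by replacing crust with mantle at the base: d (ρ_c − ρ_w) = a (ρ_m − ρ_c).
a = d (ρ_c − ρ_w)/(ρ_m − ρ_c) = 4.663 km × 1.85/0.43 = 20.1 km.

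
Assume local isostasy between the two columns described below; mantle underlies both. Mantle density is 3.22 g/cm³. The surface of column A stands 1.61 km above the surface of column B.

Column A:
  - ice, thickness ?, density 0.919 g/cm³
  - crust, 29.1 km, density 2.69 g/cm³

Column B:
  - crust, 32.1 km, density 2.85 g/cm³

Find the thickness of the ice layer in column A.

Take the compensation level at the base of the deeper column (depth z_c below the surface of column A) and equate Σ ρ_i t_i down to z_c; mantle fills any gap and the z_c terms cancel.
Column A: x×0.919 + 29.1×2.69 + (z_c − 29.1 − x)×3.22
Column B: 1.61×0 + 32.1×2.85 + (z_c − 1.61 − 32.1)×3.22
The z_c×3.22 term appears on both sides and cancels. Collect the known terms of each column as K = Σ(ρt)_known − 3.22 × (depth of known layers): K_A = 78.279 − 3.22×29.1 = −15.423; K_B = 91.485 − 3.22×(1.61 + 32.1) = −17.0612.
Balance: K_A − x×(3.22 − 0.919) = K_B, so x = (K_A − K_B)/(3.22 − 0.919) = 1.6382/2.301 = 0.712 km.

0.712 km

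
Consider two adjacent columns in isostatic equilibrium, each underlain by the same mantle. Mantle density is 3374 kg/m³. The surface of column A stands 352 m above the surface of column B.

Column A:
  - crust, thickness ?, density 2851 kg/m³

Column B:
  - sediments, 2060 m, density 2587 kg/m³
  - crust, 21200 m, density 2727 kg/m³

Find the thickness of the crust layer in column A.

31600 m

Take the compensation level at the base of the deeper column (depth z_c below the surface of column A) and equate Σ ρ_i t_i down to z_c; mantle fills any gap and the z_c terms cancel.
Column A: x×2851 + (z_c − 0 − x)×3374
Column B: 352×0 + 2060×2587 + 21200×2727 + (z_c − 352 − 23260)×3374
The z_c×3374 term appears on both sides and cancels. Collect the known terms of each column as K = Σ(ρt)_known − 3374 × (depth of known layers): K_A = 0 − 3374×0 = 0; K_B = 63141620 − 3374×(352 + 23260) = −16525268.
Balance: K_A − x×(3374 − 2851) = K_B, so x = (K_A − K_B)/(3374 − 2851) = 16525300/523 = 31600 m.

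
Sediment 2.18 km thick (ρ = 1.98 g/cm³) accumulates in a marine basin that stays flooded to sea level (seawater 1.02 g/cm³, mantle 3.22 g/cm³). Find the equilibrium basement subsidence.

Submarine loading: the sediment displaces seawater, and the subsidence is in turn flooded, so s (ρ_m − ρ_w) = t (ρ_sed − ρ_w).
s = 2.18 km × (1.98 − 1.02) / (3.22 − 1.02) = 0.951 km.

0.951 km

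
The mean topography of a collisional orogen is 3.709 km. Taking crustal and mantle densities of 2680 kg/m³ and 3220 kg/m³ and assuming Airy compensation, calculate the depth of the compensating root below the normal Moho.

18.4 km

In Airy isostatic equilibrium: the weight of the topography is balanced by the buoyancy of the root, ρ_c h = (ρ_m − ρ_c) r.
r = h · ρ_c / (ρ_m − ρ_c) = 3.709 km × 2680 / (3220 − 2680) = 18.4 km.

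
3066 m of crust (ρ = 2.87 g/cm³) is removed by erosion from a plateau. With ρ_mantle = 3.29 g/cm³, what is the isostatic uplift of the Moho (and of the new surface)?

2670 m

Unloading: uplift u = e ρ_c/ρ_m = 3066 m × 2.87/3.29 = 2670 m.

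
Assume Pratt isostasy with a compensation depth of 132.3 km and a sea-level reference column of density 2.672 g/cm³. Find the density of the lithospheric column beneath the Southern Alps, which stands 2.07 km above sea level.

Pratt balance: ρ_ref D = ρ (D + h).
ρ = ρ_ref D/(D + h) = 2.672 × 132.3 km/(132.3 km + 2.07 km) = 2.63 g/cm³.

2.63 g/cm³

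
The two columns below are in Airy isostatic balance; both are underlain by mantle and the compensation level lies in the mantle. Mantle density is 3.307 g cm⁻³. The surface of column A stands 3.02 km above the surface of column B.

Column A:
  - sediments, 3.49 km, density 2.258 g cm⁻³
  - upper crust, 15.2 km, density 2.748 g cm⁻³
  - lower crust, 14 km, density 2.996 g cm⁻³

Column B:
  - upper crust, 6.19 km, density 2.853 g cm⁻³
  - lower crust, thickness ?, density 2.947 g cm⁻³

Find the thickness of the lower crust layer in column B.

Take the compensation level at the base of the deeper column (depth z_c below the surface of column A) and equate Σ ρ_i t_i down to z_c; mantle fills any gap and the z_c terms cancel.
Column A: 3.49×2.258 + 15.2×2.748 + 14×2.996 + (z_c − 32.69)×3.307
Column B: 3.02×0 + 6.19×2.853 + x×2.947 + (z_c − 3.02 − 6.19 − x)×3.307
The z_c×3.307 term appears on both sides and cancels. Collect the known terms of each column as K = Σ(ρt)_known − 3.307 × (depth of known layers): K_A = 91.59402 − 3.307×32.69 = −16.51181; K_B = 17.66007 − 3.307×(3.02 + 6.19) = −12.7974.
Balance: K_A = K_B − x×(3.307 − 2.947), so x = (K_B − K_A)/(3.307 − 2.947) = 3.71441/0.36 = 10.3 km.

10.3 km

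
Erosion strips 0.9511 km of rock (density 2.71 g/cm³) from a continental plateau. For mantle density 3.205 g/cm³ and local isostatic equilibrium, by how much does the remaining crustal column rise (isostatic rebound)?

0.804 km

Unloading: uplift u = e ρ_c/ρ_m = 0.9511 km × 2.71/3.205 = 0.804 km.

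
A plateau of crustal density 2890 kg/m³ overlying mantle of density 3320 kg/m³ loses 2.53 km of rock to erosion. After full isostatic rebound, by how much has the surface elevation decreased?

0.328 km

Rebound u = e ρ_c/ρ_m = 2.53 km × 2890/3320 = 2.202 km.
Net surface drop = e − u = 2.53 km − 2.202 km = e (ρ_m − ρ_c)/ρ_m = 0.328 km.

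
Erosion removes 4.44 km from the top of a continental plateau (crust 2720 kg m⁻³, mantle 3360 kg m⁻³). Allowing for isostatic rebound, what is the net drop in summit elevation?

0.846 km

Rebound u = e ρ_c/ρ_m = 4.44 km × 2720/3360 = 3.594 km.
Net surface drop = e − u = 4.44 km − 3.594 km = e (ρ_m − ρ_c)/ρ_m = 0.846 km.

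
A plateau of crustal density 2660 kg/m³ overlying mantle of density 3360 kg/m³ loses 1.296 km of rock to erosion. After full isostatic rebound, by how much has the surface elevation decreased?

0.27 km

Rebound u = e ρ_c/ρ_m = 1.296 km × 2660/3360 = 1.026 km.
Net surface drop = e − u = 1.296 km − 1.026 km = e (ρ_m − ρ_c)/ρ_m = 0.27 km.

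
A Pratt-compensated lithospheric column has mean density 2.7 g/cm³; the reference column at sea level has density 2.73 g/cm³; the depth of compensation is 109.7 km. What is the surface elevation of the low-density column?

ρ_ref D = ρ (D + h) → h = D (ρ_ref − ρ)/ρ.
h = 109.7 km × (2.73 − 2.7)/2.7 = 1.22 km.

1.22 km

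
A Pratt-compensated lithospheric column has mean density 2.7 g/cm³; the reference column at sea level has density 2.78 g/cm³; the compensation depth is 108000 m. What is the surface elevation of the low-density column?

3200 m

ρ_ref D = ρ (D + h) → h = D (ρ_ref − ρ)/ρ.
h = 108000 m × (2.78 − 2.7)/2.7 = 3200 m.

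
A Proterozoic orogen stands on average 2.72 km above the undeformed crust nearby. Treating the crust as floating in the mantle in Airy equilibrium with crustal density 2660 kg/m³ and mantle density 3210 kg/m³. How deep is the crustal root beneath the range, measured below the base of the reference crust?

13.2 km

Balancing pressure at the compensation depth: the weight of the topography is balanced by the buoyancy of the root, ρ_c h = (ρ_m − ρ_c) r.
r = h · ρ_c / (ρ_m − ρ_c) = 2.72 km × 2660 / (3210 − 2660) = 13.2 km.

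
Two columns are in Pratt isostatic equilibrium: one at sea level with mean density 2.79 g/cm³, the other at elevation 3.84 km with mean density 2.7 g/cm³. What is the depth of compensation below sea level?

115 km

ρ_ref D = ρ (D + h) → D (ρ_ref − ρ) = ρ h.
D = ρ h/(ρ_ref − ρ) = 2.7 × 3.84 km/(2.79 − 2.7) = 115 km.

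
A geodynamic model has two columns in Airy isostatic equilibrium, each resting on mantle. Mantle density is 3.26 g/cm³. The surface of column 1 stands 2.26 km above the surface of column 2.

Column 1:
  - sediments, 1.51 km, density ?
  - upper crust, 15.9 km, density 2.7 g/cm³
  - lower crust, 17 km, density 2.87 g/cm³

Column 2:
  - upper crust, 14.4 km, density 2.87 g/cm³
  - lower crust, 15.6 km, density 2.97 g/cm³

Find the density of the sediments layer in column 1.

1.95 g/cm³

Take the compensation level at the base of the deeper column (depth z_c below the surface of column 1) and equate Σ ρ_i t_i down to z_c; mantle fills any gap and the z_c terms cancel.
Column 1: 1.51×ρ + 15.9×2.7 + 17×2.87 + (z_c − 34.41)×3.26
Column 2: 2.26×0 + 14.4×2.87 + 15.6×2.97 + (z_c − 2.26 − 30)×3.26
The z_c×3.26 term appears on both sides and cancels. Collect the known terms of each column as K = Σ(ρt)_known − 3.26 × (depth of known layers): K_1 = 91.72 − 3.26×34.41 = −20.4566; K_2 = 87.66 − 3.26×(2.26 + 30) = −17.5076.
Balance: K_1 + 1.51×ρ = K_2, so ρ = (K_2 − K_1)/1.51 = 2.949/1.51 = 1.95 g/cm³.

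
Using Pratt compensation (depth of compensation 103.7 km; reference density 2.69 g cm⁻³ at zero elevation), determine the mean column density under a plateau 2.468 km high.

2.63 g cm⁻³

Pratt balance: ρ_ref D = ρ (D + h).
ρ = ρ_ref D/(D + h) = 2.69 × 103.7 km/(103.7 km + 2.468 km) = 2.63 g cm⁻³.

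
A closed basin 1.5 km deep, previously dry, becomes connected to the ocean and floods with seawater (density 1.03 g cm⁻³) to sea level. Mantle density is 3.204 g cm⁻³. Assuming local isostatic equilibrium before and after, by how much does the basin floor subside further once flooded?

0.711 km

After flooding the water column is d + s deep. Its weight must equal the weight of mantle displaced by the extra subsidence s: (d + s) ρ_w = s ρ_m.
s = d ρ_w / (ρ_m − ρ_w) = 1.5 km × 1.03/(3.204 − 1.03) = 0.711 km.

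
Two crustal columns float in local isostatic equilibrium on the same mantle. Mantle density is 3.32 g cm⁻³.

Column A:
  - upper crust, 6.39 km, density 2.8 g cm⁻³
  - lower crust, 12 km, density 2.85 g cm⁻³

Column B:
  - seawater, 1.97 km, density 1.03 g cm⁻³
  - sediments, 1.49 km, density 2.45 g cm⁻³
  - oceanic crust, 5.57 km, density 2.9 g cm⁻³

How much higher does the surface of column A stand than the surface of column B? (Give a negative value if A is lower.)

For any compensation level in the mantle, the mantle terms cancel and isostasy reduces to e = (Σt_A − Σt_B) − (Σ(ρt)_A − Σ(ρt)_B) / ρ_m.
Σt_A = 18.39 km; Σt_B = 9.03 km; Σ(ρt)_A = 52.092; Σ(ρt)_B = 21.8326 (in km·g cm⁻³).
e = (18.39 − 9.03) − (52.092 − 21.8326) / 3.32 = 0.246 km.

0.246 km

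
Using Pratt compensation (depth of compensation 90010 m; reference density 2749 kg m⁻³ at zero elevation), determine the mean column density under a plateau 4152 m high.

2630 kg m⁻³

Pratt balance: ρ_ref D = ρ (D + h).
ρ = ρ_ref D/(D + h) = 2749 × 90010 m/(90010 m + 4152 m) = 2630 kg m⁻³.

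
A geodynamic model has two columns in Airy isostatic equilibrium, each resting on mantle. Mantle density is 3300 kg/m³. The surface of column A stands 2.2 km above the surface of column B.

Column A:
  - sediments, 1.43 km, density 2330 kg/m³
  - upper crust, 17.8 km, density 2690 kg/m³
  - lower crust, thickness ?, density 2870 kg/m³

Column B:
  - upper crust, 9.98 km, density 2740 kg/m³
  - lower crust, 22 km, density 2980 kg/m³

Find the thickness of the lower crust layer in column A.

Take the compensation level at the base of the deeper column (depth z_c below the surface of column A) and equate Σ ρ_i t_i down to z_c; mantle fills any gap and the z_c terms cancel.
Column A: 1.43×2330 + 17.8×2690 + x×2870 + (z_c − 19.23 − x)×3300
Column B: 2.2×0 + 9.98×2740 + 22×2980 + (z_c − 2.2 − 31.98)×3300
The z_c×3300 term appears on both sides and cancels. Collect the known terms of each column as K = Σ(ρt)_known − 3300 × (depth of known layers): K_A = 51213.9 − 3300×19.23 = −12245.1; K_B = 92905.2 − 3300×(2.2 + 31.98) = −19888.8.
Balance: K_A − x×(3300 − 2870) = K_B, so x = (K_A − K_B)/(3300 − 2870) = 7643.7/430 = 17.8 km.

17.8 km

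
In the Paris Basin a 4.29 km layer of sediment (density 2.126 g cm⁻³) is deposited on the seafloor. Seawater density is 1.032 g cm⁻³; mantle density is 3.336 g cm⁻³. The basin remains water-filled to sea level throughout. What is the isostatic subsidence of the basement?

2.04 km

Submarine loading: the sediment displaces seawater, and the subsidence is in turn flooded, so s (ρ_m − ρ_w) = t (ρ_sed − ρ_w).
s = 4.29 km × (2.126 − 1.032) / (3.336 − 1.032) = 2.04 km.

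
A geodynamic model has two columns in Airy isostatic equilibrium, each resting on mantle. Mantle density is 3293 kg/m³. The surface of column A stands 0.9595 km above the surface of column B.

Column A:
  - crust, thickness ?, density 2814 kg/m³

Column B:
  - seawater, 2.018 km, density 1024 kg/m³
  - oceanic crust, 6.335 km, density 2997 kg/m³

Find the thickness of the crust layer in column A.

Take the compensation level at the base of the deeper column (depth z_c below the surface of column A) and equate Σ ρ_i t_i down to z_c; mantle fills any gap and the z_c terms cancel.
Column A: x×2814 + (z_c − 0 − x)×3293
Column B: 0.9595×0 + 2.018×1024 + 6.335×2997 + (z_c − 0.9595 − 8.353)×3293
The z_c×3293 term appears on both sides and cancels. Collect the known terms of each column as K = Σ(ρt)_known − 3293 × (depth of known layers): K_A = 0 − 3293×0 = 0; K_B = 21052.427 − 3293×(0.9595 + 8.353) = −9613.6355.
Balance: K_A − x×(3293 − 2814) = K_B, so x = (K_A − K_B)/(3293 − 2814) = 9613.64/479 = 20.1 km.

20.1 km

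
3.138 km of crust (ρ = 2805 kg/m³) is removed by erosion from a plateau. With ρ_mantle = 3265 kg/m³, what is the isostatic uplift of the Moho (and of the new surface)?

Unloading: uplift u = e ρ_c/ρ_m = 3.138 km × 2805/3265 = 2.7 km.

2.7 km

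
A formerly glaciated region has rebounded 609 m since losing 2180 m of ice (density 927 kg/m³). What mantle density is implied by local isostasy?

ρ_m = ρ_ice t / u = 927 × 2180 m/609 m = 3320 kg/m³.

3320 kg/m³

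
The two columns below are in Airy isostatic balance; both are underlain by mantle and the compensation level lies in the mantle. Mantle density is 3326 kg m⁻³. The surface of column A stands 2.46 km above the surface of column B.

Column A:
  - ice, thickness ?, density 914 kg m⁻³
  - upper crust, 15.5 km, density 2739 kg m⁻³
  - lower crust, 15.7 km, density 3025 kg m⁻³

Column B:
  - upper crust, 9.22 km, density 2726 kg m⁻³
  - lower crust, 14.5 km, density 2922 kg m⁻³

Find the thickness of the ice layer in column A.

Take the compensation level at the base of the deeper column (depth z_c below the surface of column A) and equate Σ ρ_i t_i down to z_c; mantle fills any gap and the z_c terms cancel.
Column A: x×914 + 15.5×2739 + 15.7×3025 + (z_c − 31.2 − x)×3326
Column B: 2.46×0 + 9.22×2726 + 14.5×2922 + (z_c − 2.46 − 23.72)×3326
The z_c×3326 term appears on both sides and cancels. Collect the known terms of each column as K = Σ(ρt)_known − 3326 × (depth of known layers): K_A = 89947 − 3326×31.2 = −13824.2; K_B = 67502.72 − 3326×(2.46 + 23.72) = −19571.96.
Balance: K_A − x×(3326 − 914) = K_B, so x = (K_A − K_B)/(3326 − 914) = 5747.76/2412 = 2.38 km.

2.38 km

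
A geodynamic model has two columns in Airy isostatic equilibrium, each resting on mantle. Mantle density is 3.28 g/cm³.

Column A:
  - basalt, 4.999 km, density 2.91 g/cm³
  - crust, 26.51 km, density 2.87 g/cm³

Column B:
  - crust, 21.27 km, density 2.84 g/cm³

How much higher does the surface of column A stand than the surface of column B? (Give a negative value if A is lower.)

1.02 km

For any compensation level in the mantle, the mantle terms cancel and isostasy reduces to e = (Σt_A − Σt_B) − (Σ(ρt)_A − Σ(ρt)_B) / ρ_m.
Σt_A = 31.509 km; Σt_B = 21.27 km; Σ(ρt)_A = 90.63079; Σ(ρt)_B = 60.4068 (in km·g/cm³).
e = (31.509 − 21.27) − (90.63079 − 60.4068) / 3.28 = 1.02 km.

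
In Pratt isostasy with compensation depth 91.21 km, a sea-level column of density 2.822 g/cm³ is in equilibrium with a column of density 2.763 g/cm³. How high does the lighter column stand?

1.95 km

ρ_ref D = ρ (D + h) → h = D (ρ_ref − ρ)/ρ.
h = 91.21 km × (2.822 − 2.763)/2.763 = 1.95 km.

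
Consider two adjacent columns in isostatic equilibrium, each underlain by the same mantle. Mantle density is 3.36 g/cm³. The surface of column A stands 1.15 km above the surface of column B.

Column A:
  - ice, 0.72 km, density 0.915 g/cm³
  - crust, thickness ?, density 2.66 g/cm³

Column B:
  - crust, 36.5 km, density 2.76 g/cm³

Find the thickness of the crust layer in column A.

Take the compensation level at the base of the deeper column (depth z_c below the surface of column A) and equate Σ ρ_i t_i down to z_c; mantle fills any gap and the z_c terms cancel.
Column A: 0.72×0.915 + x×2.66 + (z_c − 0.72 − x)×3.36
Column B: 1.15×0 + 36.5×2.76 + (z_c − 1.15 − 36.5)×3.36
The z_c×3.36 term appears on both sides and cancels. Collect the known terms of each column as K = Σ(ρt)_known − 3.36 × (depth of known layers): K_A = 0.6588 − 3.36×0.72 = −1.7604; K_B = 100.74 − 3.36×(1.15 + 36.5) = −25.764.
Balance: K_A − x×(3.36 − 2.66) = K_B, so x = (K_A − K_B)/(3.36 − 2.66) = 24.0036/0.7 = 34.3 km.

34.3 km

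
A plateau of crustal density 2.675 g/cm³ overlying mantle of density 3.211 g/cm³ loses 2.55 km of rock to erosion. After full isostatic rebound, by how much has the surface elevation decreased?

Rebound u = e ρ_c/ρ_m = 2.55 km × 2.675/3.211 = 2.124 km.
Net surface drop = e − u = 2.55 km − 2.124 km = e (ρ_m − ρ_c)/ρ_m = 0.426 km.

0.426 km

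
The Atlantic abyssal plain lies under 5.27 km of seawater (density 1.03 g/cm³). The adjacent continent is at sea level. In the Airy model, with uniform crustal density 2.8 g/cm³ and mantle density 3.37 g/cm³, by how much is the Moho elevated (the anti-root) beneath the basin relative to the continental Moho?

16.4 km

In Airy isostatic equilibrium: replacing crust with seawater at the top is compensated by replacing crust with mantle at the base: d (ρ_c − ρ_w) = a (ρ_m − ρ_c).
a = d (ρ_c − ρ_w)/(ρ_m − ρ_c) = 5.27 km × 1.77/0.57 = 16.4 km.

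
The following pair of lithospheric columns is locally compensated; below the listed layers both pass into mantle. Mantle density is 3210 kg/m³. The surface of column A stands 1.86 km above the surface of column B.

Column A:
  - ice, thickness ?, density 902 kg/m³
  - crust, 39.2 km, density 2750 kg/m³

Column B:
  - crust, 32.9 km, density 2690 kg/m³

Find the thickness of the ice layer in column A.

2.19 km

Take the compensation level at the base of the deeper column (depth z_c below the surface of column A) and equate Σ ρ_i t_i down to z_c; mantle fills any gap and the z_c terms cancel.
Column A: x×902 + 39.2×2750 + (z_c − 39.2 − x)×3210
Column B: 1.86×0 + 32.9×2690 + (z_c − 1.86 − 32.9)×3210
The z_c×3210 term appears on both sides and cancels. Collect the known terms of each column as K = Σ(ρt)_known − 3210 × (depth of known layers): K_A = 107800 − 3210×39.2 = −18032; K_B = 88501 − 3210×(1.86 + 32.9) = −23078.6.
Balance: K_A − x×(3210 − 902) = K_B, so x = (K_A − K_B)/(3210 − 902) = 5046.6/2308 = 2.19 km.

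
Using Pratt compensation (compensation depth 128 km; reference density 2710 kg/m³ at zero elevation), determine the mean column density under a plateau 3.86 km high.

Pratt balance: ρ_ref D = ρ (D + h).
ρ = ρ_ref D/(D + h) = 2710 × 128 km/(128 km + 3.86 km) = 2630 kg/m³.

2630 kg/m³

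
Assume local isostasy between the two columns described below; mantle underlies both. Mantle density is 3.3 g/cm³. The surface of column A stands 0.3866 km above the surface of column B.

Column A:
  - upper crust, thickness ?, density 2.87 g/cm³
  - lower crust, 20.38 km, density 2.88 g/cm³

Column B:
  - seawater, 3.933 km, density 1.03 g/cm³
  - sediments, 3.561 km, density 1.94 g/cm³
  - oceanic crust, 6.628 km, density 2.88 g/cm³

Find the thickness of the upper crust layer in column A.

21.6 km

Take the compensation level at the base of the deeper column (depth z_c below the surface of column A) and equate Σ ρ_i t_i down to z_c; mantle fills any gap and the z_c terms cancel.
Column A: x×2.87 + 20.38×2.88 + (z_c − 20.38 − x)×3.3
Column B: 0.3866×0 + 3.933×1.03 + 3.561×1.94 + 6.628×2.88 + (z_c − 0.3866 − 14.122)×3.3
The z_c×3.3 term appears on both sides and cancels. Collect the known terms of each column as K = Σ(ρt)_known − 3.3 × (depth of known layers): K_A = 58.6944 − 3.3×20.38 = −8.5596; K_B = 30.04797 − 3.3×(0.3866 + 14.122) = −17.83041.
Balance: K_A − x×(3.3 − 2.87) = K_B, so x = (K_A − K_B)/(3.3 − 2.87) = 9.27081/0.43 = 21.6 km.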